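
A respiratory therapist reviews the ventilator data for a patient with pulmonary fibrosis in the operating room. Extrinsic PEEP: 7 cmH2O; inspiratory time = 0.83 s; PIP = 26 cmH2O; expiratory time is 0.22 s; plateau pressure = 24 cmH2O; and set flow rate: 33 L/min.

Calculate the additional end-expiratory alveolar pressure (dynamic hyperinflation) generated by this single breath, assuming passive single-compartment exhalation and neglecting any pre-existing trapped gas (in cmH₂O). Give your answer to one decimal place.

Flow: 33 L/min ÷ 60 = 0.55 L/s.
Vt = flow × Ti = 0.55 L/s × 0.83 s × 1000 mL/L = 456.5 mL.
R = (PIP − Pplat)/V̇ = (26 − 24) / 0.55 = 2.0/0.55 = 3.636 cmH2O·s/L.
C = Vt/(Pplat − PEEP) = 456.5 / (24 − 7) = 456.5/17.0 = 26.853 mL/cmH2O.
τ = R × C = 3.636 × 0.02685 L/cmH2O = 0.09763 s.
Fraction remaining = e^(−Te/τ) = e^(−0.22/0.09763) = 0.105; trapped volume = 456.5 × 0.105 = 47.933 mL.
Additional alveolar pressure from trapping ≈ V_trapped / C = 47.933 / 26.853 = 1.785 cmH2O.

1.8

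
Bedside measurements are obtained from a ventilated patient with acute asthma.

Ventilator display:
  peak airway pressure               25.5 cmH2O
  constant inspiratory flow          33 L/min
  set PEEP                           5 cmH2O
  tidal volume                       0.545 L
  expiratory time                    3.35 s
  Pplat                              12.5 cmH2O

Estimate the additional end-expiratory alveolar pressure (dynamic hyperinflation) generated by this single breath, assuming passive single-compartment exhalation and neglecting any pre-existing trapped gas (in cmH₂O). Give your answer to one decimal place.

1.1

Flow: 33 L/min ÷ 60 = 0.55 L/s.
R = (PIP − Pplat)/V̇ = (25.5 − 12.5) / 0.55 = 13.0/0.55 = 23.636 cmH2O·s/L.
C = Vt/(Pplat − PEEP) = 545.0 / (12.5 − 5) = 545.0/7.5 = 72.667 mL/cmH2O.
τ = R × C = 23.636 × 0.07267 L/cmH2O = 1.718 s.
Fraction remaining = e^(−Te/τ) = e^(−3.35/1.718) = 0.1423; trapped volume = 545.0 × 0.1423 = 77.554 mL.
Additional alveolar pressure from trapping ≈ V_trapped / C = 77.554 / 72.667 = 1.067 cmH2O.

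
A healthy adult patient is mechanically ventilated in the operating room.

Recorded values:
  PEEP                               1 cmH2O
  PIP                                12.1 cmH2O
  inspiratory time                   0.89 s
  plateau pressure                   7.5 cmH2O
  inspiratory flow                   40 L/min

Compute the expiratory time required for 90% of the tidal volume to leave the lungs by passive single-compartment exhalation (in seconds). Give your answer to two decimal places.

Flow: 40 L/min ÷ 60 = 0.6667 L/s.
Vt = flow × Ti = 0.6667 L/s × 0.89 s × 1000 mL/L = 593.36 mL.
R = (PIP − Pplat)/V̇ = (12.1 − 7.5) / 0.6667 = 4.6/0.6667 = 6.9 cmH2O·s/L.
C = Vt/(Pplat − PEEP) = 593.36 / (7.5 − 1) = 593.36/6.5 = 91.286 mL/cmH2O.
τ = R × C = 6.9 × 0.09129 L/cmH2O = 0.6299 s.
t = −τ·ln(1 − 0.90) = −0.6299·ln(0.1) = 1.45 s.

1.45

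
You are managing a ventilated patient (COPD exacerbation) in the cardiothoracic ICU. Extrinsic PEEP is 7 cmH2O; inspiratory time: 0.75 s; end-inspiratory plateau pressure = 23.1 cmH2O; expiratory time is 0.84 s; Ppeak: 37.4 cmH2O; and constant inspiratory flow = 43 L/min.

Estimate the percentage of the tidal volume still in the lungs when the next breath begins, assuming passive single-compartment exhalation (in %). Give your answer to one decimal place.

28.3

Flow: 43 L/min ÷ 60 = 0.7167 L/s.
Vt = flow × Ti = 0.7167 L/s × 0.75 s × 1000 mL/L = 537.53 mL.
R = (PIP − Pplat)/V̇ = (37.4 − 23.1) / 0.7167 = 14.3/0.7167 = 19.953 cmH2O·s/L.
C = Vt/(Pplat − PEEP) = 537.53 / (23.1 − 7) = 537.53/16.1 = 33.387 mL/cmH2O.
τ = R × C = 19.953 × 0.03339 L/cmH2O = 0.6662 s.
Fraction remaining at end-expiration = e^(−Te/τ) = e^(−0.84/0.6662) = 0.2834 → 28.34%.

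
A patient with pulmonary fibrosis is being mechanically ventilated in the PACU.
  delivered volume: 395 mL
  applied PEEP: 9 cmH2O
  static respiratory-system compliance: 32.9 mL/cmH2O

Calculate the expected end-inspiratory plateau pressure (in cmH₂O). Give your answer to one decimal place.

21.0

Pplat = PEEP + Vt / Cstat = 9 + 395 / 32.9 = 9 + 12.006 = 21.006 cmH2O.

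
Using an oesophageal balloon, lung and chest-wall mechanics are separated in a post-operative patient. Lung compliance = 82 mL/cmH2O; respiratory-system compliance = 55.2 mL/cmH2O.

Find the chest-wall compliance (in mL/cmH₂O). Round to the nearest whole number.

1/Ccw = 1/Crs − 1/CL.
1/Ccw = 1/55.2 − 1/82 = 0.005921.
Ccw = 168.89 mL/cmH2O.

169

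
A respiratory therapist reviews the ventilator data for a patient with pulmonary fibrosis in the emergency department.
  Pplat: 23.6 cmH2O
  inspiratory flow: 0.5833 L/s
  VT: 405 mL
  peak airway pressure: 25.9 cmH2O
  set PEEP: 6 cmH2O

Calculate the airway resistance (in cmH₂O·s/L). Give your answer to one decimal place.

3.9

Raw = (PIP − Pplat) / flow = (25.9 − 23.6) / 0.5833 = 2.3 / 0.5833 = 3.943 cmH2O·s/L.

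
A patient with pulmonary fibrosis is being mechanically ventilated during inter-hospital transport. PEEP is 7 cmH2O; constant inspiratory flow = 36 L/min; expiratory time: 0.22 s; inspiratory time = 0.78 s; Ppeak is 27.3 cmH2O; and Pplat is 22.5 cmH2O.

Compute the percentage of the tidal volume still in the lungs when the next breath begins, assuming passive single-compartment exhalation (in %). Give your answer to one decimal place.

Flow: 36 L/min ÷ 60 = 0.6 L/s.
Vt = flow × Ti = 0.6 L/s × 0.78 s × 1000 mL/L = 468.0 mL.
R = (PIP − Pplat)/V̇ = (27.3 − 22.5) / 0.6 = 4.8/0.6 = 8.0 cmH2O·s/L.
C = Vt/(Pplat − PEEP) = 468.0 / (22.5 − 7) = 468.0/15.5 = 30.194 mL/cmH2O.
τ = R × C = 8.0 × 0.03019 L/cmH2O = 0.2415 s.
Fraction remaining at end-expiration = e^(−Te/τ) = e^(−0.22/0.2415) = 0.4021 → 40.21%.

40.2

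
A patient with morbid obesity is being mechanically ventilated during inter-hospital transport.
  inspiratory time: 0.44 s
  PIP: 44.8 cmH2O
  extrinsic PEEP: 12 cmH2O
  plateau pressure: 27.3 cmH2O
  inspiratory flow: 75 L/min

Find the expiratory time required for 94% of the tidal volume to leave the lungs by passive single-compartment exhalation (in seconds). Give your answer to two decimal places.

1.42

Flow: 75 L/min ÷ 60 = 1.25 L/s.
Vt = flow × Ti = 1.25 L/s × 0.44 s × 1000 mL/L = 550.0 mL.
R = (PIP − Pplat)/V̇ = (44.8 − 27.3) / 1.25 = 17.5/1.25 = 14.0 cmH2O·s/L.
C = Vt/(Pplat − PEEP) = 550.0 / (27.3 − 12) = 550.0/15.3 = 35.948 mL/cmH2O.
τ = R × C = 14.0 × 0.03595 L/cmH2O = 0.5033 s.
t = −τ·ln(1 − 0.94) = −0.5033·ln(0.06) = 1.416 s.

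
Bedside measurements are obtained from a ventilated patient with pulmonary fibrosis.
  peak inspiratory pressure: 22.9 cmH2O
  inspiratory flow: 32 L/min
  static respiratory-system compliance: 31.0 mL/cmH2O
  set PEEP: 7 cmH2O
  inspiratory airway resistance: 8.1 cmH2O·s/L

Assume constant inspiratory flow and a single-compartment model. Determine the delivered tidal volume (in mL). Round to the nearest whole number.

359

Flow: 32 L/min ÷ 60 = 0.5333 L/s.
Equation of motion (constant flow): PIP = Vt/C + R·V̇ + PEEP.
Vt/C = PIP − R·V̇ − PEEP = 22.9 − 4.32 − 7 = 11.58 cmH2O.
Vt = C × 11.58 = 31.0 × 11.58 = 358.98 mL.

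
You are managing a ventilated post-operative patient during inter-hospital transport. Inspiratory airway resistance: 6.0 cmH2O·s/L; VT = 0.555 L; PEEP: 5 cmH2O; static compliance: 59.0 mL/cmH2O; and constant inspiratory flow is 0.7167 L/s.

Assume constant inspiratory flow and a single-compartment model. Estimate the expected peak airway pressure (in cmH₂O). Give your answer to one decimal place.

Equation of motion (constant flow): PIP = Vt/C + R·V̇ + PEEP.
PIP = 555/59.0 + 6.0×0.7167 + 5 = 9.407 + 4.3 + 5 = 18.707 cmH2O.

18.7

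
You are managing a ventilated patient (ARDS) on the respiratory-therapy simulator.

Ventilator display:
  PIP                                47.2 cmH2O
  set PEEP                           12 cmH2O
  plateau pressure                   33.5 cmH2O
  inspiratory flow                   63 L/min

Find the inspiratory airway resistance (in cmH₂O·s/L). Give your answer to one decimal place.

13.0

Flow: 63 L/min ÷ 60 = 1.05 L/s.
Raw = (PIP − Pplat) / flow = (47.2 − 33.5) / 1.05 = 13.7 / 1.05 = 13.048 cmH2O·s/L.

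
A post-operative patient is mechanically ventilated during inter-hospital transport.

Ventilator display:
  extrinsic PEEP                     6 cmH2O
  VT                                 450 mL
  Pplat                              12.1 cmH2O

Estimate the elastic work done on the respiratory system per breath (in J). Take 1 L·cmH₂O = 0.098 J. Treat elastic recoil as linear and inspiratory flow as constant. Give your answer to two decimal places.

Elastic work ≈ ½ × (Pplat − PEEP) × Vt = 0.5 × (12.1 − 6) × 0.450 L = 0.5 × 6.1 × 0.450 = 1.373 L·cmH2O.
× 0.098 J/(L·cmH2O) → 0.1346 J.

0.13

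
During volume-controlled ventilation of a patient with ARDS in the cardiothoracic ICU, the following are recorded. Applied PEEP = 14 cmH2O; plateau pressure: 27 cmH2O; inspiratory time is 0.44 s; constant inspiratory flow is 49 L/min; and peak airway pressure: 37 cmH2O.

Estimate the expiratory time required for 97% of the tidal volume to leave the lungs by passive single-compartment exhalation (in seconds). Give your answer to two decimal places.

Flow: 49 L/min ÷ 60 = 0.8167 L/s.
Vt = flow × Ti = 0.8167 L/s × 0.44 s × 1000 mL/L = 359.35 mL.
R = (PIP − Pplat)/V̇ = (37 − 27) / 0.8167 = 10.0/0.8167 = 12.244 cmH2O·s/L.
C = Vt/(Pplat − PEEP) = 359.35 / (27 − 14) = 359.35/13.0 = 27.642 mL/cmH2O.
τ = R × C = 12.244 × 0.02764 L/cmH2O = 0.3384 s.
t = −τ·ln(1 − 0.97) = −0.3384·ln(0.03) = 1.187 s.

1.19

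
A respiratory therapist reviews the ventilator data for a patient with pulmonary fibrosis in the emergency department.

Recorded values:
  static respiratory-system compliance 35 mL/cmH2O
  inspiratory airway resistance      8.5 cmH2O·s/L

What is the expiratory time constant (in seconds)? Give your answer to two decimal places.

τ = R × C = 8.5 × 35 mL/cmH2O = 8.5 × 0.035 L/cmH2O = 0.2975 s.

0.30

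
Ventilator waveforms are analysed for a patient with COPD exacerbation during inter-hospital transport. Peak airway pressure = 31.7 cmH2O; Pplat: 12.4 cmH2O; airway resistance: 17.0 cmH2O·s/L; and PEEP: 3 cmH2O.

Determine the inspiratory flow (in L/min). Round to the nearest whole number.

flow = (PIP − Pplat) / Raw = (31.7 − 12.4) / 17.0 = 1.135 L/s × 60 = 68.1 L/min.

68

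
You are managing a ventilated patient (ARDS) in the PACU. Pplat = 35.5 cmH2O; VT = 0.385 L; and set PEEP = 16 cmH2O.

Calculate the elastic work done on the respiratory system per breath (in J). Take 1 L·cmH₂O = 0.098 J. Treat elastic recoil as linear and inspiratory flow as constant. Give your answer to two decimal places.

Elastic work ≈ ½ × (Pplat − PEEP) × Vt = 0.5 × (35.5 − 16) × 0.385 L = 0.5 × 19.5 × 0.385 = 3.754 L·cmH2O.
× 0.098 J/(L·cmH2O) → 0.3679 J.

0.37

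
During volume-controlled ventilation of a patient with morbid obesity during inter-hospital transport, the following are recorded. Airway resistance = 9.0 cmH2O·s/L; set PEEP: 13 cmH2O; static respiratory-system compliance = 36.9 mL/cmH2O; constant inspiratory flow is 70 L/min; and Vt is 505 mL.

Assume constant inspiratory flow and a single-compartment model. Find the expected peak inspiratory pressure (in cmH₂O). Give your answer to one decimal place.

37.2

Flow: 70 L/min ÷ 60 = 1.1667 L/s.
Equation of motion (constant flow): PIP = Vt/C + R·V̇ + PEEP.
PIP = 505/36.9 + 9.0×1.1667 + 13 = 13.686 + 10.5 + 13 = 37.186 cmH2O.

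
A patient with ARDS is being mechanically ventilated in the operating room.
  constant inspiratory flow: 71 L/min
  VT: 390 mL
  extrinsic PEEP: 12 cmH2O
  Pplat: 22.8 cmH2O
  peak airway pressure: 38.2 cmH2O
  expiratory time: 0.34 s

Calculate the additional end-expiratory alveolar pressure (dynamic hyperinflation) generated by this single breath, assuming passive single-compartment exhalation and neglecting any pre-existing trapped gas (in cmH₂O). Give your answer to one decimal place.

5.2

Flow: 71 L/min ÷ 60 = 1.1833 L/s.
R = (PIP − Pplat)/V̇ = (38.2 − 22.8) / 1.1833 = 15.4/1.1833 = 13.014 cmH2O·s/L.
C = Vt/(Pplat − PEEP) = 390.0 / (22.8 − 12) = 390.0/10.8 = 36.111 mL/cmH2O.
τ = R × C = 13.014 × 0.03611 L/cmH2O = 0.4699 s.
Fraction remaining = e^(−Te/τ) = e^(−0.34/0.4699) = 0.485; trapped volume = 390.0 × 0.485 = 189.15 mL.
Additional alveolar pressure from trapping ≈ V_trapped / C = 189.15 / 36.111 = 5.238 cmH2O.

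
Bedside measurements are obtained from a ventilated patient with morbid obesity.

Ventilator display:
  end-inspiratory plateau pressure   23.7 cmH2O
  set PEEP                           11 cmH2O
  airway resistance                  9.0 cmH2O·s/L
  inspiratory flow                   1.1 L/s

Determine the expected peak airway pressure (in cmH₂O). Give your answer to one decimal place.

33.6

PIP = Pplat + Raw × flow = 23.7 + 9.0 × 1.1 = 23.7 + 9.9 = 33.6 cmH2O.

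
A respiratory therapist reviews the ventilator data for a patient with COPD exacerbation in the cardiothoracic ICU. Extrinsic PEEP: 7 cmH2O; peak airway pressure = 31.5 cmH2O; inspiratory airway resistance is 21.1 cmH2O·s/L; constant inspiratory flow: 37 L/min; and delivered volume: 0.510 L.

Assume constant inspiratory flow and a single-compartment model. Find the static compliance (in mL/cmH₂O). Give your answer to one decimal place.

44.4

Flow: 37 L/min ÷ 60 = 0.6167 L/s.
Equation of motion (constant flow): PIP = Vt/C + R·V̇ + PEEP.
Vt/C = PIP − R·V̇ − PEEP = 31.5 − 21.1×0.6167 − 7 = 31.5 − 13.012 − 7 = 11.488 cmH2O.
C = Vt / 11.488 = 510 / 11.488 = 44.394 mL/cmH2O.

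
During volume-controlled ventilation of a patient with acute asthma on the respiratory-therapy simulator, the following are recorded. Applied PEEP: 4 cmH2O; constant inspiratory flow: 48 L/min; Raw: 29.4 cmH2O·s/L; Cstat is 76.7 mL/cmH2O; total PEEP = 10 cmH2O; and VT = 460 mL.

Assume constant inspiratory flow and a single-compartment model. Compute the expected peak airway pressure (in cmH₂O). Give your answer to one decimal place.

39.5

Flow: 48 L/min ÷ 60 = 0.8 L/s.
Total PEEP = 10 cmH2O (set 4 + intrinsic 6); this is the baseline alveolar pressure.
Equation of motion (constant flow): PIP = Vt/C + R·V̇ + PEEP.
PIP = 460/76.7 + 29.4×0.8 + 10 = 5.997 + 23.52 + 10 = 39.517 cmH2O.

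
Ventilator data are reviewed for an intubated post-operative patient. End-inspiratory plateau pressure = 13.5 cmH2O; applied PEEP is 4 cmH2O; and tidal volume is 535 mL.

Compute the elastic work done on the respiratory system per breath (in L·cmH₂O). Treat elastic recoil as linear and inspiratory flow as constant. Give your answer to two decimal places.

Elastic work ≈ ½ × (Pplat − PEEP) × Vt = 0.5 × (13.5 − 4) × 0.535 L = 0.5 × 9.5 × 0.535 = 2.541 L·cmH2O.

2.54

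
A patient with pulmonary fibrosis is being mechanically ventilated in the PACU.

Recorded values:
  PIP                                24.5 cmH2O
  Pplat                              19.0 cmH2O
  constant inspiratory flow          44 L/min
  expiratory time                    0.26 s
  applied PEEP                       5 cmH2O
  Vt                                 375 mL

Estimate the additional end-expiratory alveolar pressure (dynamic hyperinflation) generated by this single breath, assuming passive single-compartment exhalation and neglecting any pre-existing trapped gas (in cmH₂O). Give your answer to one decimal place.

Flow: 44 L/min ÷ 60 = 0.7333 L/s.
R = (PIP − Pplat)/V̇ = (24.5 − 19.0) / 0.7333 = 5.5/0.7333 = 7.5 cmH2O·s/L.
C = Vt/(Pplat − PEEP) = 375.0 / (19.0 − 5) = 375.0/14.0 = 26.786 mL/cmH2O.
τ = R × C = 7.5 × 0.02679 L/cmH2O = 0.2009 s.
Fraction remaining = e^(−Te/τ) = e^(−0.26/0.2009) = 0.2741; trapped volume = 375.0 × 0.2741 = 102.79 mL.
Additional alveolar pressure from trapping ≈ V_trapped / C = 102.79 / 26.786 = 3.837 cmH2O.

3.8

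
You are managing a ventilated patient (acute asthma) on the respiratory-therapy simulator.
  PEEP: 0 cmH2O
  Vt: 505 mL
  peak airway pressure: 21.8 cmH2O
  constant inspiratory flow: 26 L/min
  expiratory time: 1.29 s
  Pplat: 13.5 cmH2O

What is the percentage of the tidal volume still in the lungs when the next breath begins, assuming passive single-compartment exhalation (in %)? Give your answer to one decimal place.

Flow: 26 L/min ÷ 60 = 0.4333 L/s.
R = (PIP − Pplat)/V̇ = (21.8 − 13.5) / 0.4333 = 8.3/0.4333 = 19.155 cmH2O·s/L.
C = Vt/(Pplat − PEEP) = 505.0 / (13.5 − 0) = 505.0/13.5 = 37.407 mL/cmH2O.
τ = R × C = 19.155 × 0.03741 L/cmH2O = 0.7166 s.
Fraction remaining at end-expiration = e^(−Te/τ) = e^(−1.29/0.7166) = 0.1653 → 16.53%.

16.5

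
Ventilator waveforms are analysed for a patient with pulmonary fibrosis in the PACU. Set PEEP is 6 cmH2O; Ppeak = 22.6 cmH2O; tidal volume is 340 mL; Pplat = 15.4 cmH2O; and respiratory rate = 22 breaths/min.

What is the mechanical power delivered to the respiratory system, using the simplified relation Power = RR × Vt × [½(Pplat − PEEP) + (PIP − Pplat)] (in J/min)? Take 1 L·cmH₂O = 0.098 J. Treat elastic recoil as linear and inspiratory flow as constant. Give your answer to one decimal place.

Per-breath work = Vt × [½(Pplat−PEEP) + (PIP−Pplat)] = 0.340 × [0.5×9.4 + 7.2] = 0.340 × 11.9 = 4.046 L·cmH2O.
Power = 22 × 4.046 = 89.012 L·cmH2O/min.
× 0.098 J/(L·cmH2O) → 8.723 J/min.

8.7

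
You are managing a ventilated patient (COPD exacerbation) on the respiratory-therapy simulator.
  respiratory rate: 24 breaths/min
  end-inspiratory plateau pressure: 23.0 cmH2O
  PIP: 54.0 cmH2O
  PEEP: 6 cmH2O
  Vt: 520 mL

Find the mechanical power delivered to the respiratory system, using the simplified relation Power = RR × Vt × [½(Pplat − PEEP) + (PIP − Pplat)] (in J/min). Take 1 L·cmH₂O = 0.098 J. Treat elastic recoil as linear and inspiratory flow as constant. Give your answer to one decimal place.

48.3

Per-breath work = Vt × [½(Pplat−PEEP) + (PIP−Pplat)] = 0.520 × [0.5×17.0 + 31.0] = 0.520 × 39.5 = 20.54 L·cmH2O.
Power = 24 × 20.54 = 492.96 L·cmH2O/min.
× 0.098 J/(L·cmH2O) → 48.31 J/min.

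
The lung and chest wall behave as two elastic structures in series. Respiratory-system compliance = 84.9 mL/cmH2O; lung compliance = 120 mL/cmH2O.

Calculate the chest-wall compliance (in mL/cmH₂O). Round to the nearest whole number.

290

1/Ccw = 1/Crs − 1/CL.
1/Ccw = 1/84.9 − 1/120 = 0.003445.
Ccw = 290.28 mL/cmH2O.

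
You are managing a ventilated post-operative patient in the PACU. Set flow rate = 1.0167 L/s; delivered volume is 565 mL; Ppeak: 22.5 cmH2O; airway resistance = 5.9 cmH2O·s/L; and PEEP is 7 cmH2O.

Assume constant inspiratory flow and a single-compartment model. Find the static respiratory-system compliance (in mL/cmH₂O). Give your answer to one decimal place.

59.5

Equation of motion (constant flow): PIP = Vt/C + R·V̇ + PEEP.
Vt/C = PIP − R·V̇ − PEEP = 22.5 − 5.9×1.0167 − 7 = 22.5 − 5.999 − 7 = 9.501 cmH2O.
C = Vt / 9.501 = 565 / 9.501 = 59.467 mL/cmH2O.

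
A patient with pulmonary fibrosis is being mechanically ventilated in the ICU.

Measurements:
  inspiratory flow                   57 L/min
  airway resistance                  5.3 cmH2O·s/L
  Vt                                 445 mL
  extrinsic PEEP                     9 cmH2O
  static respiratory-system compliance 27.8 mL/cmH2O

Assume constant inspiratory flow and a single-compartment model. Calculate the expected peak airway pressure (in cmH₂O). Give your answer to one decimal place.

Flow: 57 L/min ÷ 60 = 0.95 L/s.
Equation of motion (constant flow): PIP = Vt/C + R·V̇ + PEEP.
PIP = 445/27.8 + 5.3×0.95 + 9 = 16.007 + 5.035 + 9 = 30.042 cmH2O.

30.0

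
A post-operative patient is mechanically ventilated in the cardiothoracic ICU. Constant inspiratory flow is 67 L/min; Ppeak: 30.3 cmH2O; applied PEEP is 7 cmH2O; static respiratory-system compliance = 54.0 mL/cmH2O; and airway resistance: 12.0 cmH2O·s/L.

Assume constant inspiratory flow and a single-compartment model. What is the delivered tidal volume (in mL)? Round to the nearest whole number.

Flow: 67 L/min ÷ 60 = 1.1167 L/s.
Equation of motion (constant flow): PIP = Vt/C + R·V̇ + PEEP.
Vt/C = PIP − R·V̇ − PEEP = 30.3 − 13.4 − 7 = 9.9 cmH2O.
Vt = C × 9.9 = 54.0 × 9.9 = 534.6 mL.

535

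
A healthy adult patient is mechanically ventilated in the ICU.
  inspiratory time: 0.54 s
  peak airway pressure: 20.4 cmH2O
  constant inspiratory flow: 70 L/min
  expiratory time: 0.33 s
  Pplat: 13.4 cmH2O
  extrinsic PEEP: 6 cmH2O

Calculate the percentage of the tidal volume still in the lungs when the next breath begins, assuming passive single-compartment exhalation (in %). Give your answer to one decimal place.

Flow: 70 L/min ÷ 60 = 1.1667 L/s.
Vt = flow × Ti = 1.1667 L/s × 0.54 s × 1000 mL/L = 630.02 mL.
R = (PIP − Pplat)/V̇ = (20.4 − 13.4) / 1.1667 = 7.0/1.1667 = 6.0 cmH2O·s/L.
C = Vt/(Pplat − PEEP) = 630.02 / (13.4 − 6) = 630.02/7.4 = 85.138 mL/cmH2O.
τ = R × C = 6.0 × 0.08514 L/cmH2O = 0.5108 s.
Fraction remaining at end-expiration = e^(−Te/τ) = e^(−0.33/0.5108) = 0.5241 → 52.41%.

52.4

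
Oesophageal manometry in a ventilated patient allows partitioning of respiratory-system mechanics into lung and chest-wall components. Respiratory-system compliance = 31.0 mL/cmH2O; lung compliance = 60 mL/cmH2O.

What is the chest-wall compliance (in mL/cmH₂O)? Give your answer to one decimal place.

1/Ccw = 1/Crs − 1/CL.
1/Ccw = 1/31.0 − 1/60 = 0.01559.
Ccw = 64.144 mL/cmH2O.

64.1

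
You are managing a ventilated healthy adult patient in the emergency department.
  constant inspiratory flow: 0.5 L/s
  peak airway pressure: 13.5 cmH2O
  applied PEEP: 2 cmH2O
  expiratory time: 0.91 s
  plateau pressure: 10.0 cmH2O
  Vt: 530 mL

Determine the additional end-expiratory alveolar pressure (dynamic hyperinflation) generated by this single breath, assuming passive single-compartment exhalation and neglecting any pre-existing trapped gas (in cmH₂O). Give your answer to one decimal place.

R = (PIP − Pplat)/V̇ = (13.5 − 10.0) / 0.5 = 3.5/0.5 = 7.0 cmH2O·s/L.
C = Vt/(Pplat − PEEP) = 530.0 / (10.0 − 2) = 530.0/8.0 = 66.25 mL/cmH2O.
τ = R × C = 7.0 × 0.06625 L/cmH2O = 0.4638 s.
Fraction remaining = e^(−Te/τ) = e^(−0.91/0.4638) = 0.1406; trapped volume = 530.0 × 0.1406 = 74.518 mL.
Additional alveolar pressure from trapping ≈ V_trapped / C = 74.518 / 66.25 = 1.125 cmH2O.

1.1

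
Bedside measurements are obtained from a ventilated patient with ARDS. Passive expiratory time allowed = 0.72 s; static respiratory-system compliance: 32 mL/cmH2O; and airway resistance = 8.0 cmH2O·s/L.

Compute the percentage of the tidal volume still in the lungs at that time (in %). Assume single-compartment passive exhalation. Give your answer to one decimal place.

τ = R × C = 8.0 × 32 mL/cmH2O = 8.0 × 0.032 L/cmH2O = 0.256 s.
Passive exhalation: V(t)/V₀ = e^(−t/τ) = e^(−0.72/0.256) = 0.06005.
Fraction remaining = 0.06005 → 6.005%.

6.0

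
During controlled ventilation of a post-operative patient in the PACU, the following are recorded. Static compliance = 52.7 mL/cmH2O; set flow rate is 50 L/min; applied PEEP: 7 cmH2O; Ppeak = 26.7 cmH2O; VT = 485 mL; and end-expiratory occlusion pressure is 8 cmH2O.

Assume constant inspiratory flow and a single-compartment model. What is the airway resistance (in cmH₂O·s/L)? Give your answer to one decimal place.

Flow: 50 L/min ÷ 60 = 0.8333 L/s.
Total PEEP = 8 cmH2O (set 7 + intrinsic 1); this is the baseline alveolar pressure.
Equation of motion (constant flow): PIP = Vt/C + R·V̇ + PEEP.
R·V̇ = PIP − Vt/C − PEEP = 26.7 − 485/52.7 − 8 = 26.7 − 9.203 − 8 = 9.497 cmH2O.
R = 9.497 / 0.8333 = 11.397 cmH2O·s/L.

11.4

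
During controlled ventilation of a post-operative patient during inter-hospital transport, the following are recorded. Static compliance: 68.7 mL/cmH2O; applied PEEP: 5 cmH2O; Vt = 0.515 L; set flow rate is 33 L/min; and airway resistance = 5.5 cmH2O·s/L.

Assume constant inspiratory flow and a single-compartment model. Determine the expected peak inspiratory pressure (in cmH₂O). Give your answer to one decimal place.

15.5

Flow: 33 L/min ÷ 60 = 0.55 L/s.
Equation of motion (constant flow): PIP = Vt/C + R·V̇ + PEEP.
PIP = 515/68.7 + 5.5×0.55 + 5 = 7.496 + 3.025 + 5 = 15.521 cmH2O.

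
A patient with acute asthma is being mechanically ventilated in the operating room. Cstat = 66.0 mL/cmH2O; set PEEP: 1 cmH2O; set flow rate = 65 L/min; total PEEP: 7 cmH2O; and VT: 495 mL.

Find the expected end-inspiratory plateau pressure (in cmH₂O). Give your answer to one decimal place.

14.5

End-expiratory occlusion gives total PEEP = 7 cmH2O (intrinsic PEEP = 7 − 1 = 6). Use total PEEP for the elastic gradient.
Pplat = PEEPtotal + Vt / Cstat = 7 + 495 / 66.0 = 7 + 7.5 = 14.5 cmH2O.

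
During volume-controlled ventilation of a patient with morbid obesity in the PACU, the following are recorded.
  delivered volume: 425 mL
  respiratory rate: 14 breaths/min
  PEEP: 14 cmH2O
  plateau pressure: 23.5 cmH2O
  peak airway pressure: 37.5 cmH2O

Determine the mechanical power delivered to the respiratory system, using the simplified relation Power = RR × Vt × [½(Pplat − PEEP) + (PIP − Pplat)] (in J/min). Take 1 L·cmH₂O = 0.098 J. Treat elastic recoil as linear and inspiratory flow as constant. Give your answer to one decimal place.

10.9

Per-breath work = Vt × [½(Pplat−PEEP) + (PIP−Pplat)] = 0.425 × [0.5×9.5 + 14.0] = 0.425 × 18.75 = 7.969 L·cmH2O.
Power = 14 × 7.969 = 111.57 L·cmH2O/min.
× 0.098 J/(L·cmH2O) → 10.934 J/min.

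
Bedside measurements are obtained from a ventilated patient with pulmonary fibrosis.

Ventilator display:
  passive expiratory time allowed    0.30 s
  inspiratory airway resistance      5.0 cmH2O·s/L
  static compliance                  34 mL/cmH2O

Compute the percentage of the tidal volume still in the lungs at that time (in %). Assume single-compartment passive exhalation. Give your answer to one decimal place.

τ = R × C = 5.0 × 34 mL/cmH2O = 5.0 × 0.034 L/cmH2O = 0.17 s.
Passive exhalation: V(t)/V₀ = e^(−t/τ) = e^(−0.30/0.17) = 0.1712.
Fraction remaining = 0.1712 → 17.12%.

17.1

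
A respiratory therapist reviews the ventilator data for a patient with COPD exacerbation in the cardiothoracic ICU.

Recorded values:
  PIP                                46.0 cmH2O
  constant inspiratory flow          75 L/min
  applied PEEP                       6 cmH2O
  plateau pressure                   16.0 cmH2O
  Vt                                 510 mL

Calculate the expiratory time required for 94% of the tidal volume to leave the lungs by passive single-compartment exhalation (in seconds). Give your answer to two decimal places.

3.44

Flow: 75 L/min ÷ 60 = 1.25 L/s.
R = (PIP − Pplat)/V̇ = (46.0 − 16.0) / 1.25 = 30.0/1.25 = 24.0 cmH2O·s/L.
C = Vt/(Pplat − PEEP) = 510.0 / (16.0 − 6) = 510.0/10.0 = 51.0 mL/cmH2O.
τ = R × C = 24.0 × 0.051 L/cmH2O = 1.224 s.
t = −τ·ln(1 − 0.94) = −1.224·ln(0.06) = 3.444 s.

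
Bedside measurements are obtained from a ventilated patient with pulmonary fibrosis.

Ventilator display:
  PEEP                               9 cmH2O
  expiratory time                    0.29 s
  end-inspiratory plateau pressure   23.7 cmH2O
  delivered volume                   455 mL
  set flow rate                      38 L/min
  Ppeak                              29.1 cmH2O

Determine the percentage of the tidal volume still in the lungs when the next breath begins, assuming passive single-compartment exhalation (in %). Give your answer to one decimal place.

33.3

Flow: 38 L/min ÷ 60 = 0.6333 L/s.
R = (PIP − Pplat)/V̇ = (29.1 − 23.7) / 0.6333 = 5.4/0.6333 = 8.527 cmH2O·s/L.
C = Vt/(Pplat − PEEP) = 455.0 / (23.7 − 9) = 455.0/14.7 = 30.952 mL/cmH2O.
τ = R × C = 8.527 × 0.03095 L/cmH2O = 0.2639 s.
Fraction remaining at end-expiration = e^(−Te/τ) = e^(−0.29/0.2639) = 0.3332 → 33.32%.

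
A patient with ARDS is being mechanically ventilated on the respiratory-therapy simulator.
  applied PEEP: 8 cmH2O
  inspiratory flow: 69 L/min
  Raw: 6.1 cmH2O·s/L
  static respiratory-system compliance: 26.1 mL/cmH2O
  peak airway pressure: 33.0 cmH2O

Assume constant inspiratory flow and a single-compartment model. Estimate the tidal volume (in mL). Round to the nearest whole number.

469

Flow: 69 L/min ÷ 60 = 1.15 L/s.
Equation of motion (constant flow): PIP = Vt/C + R·V̇ + PEEP.
Vt/C = PIP − R·V̇ − PEEP = 33.0 − 7.015 − 8 = 17.985 cmH2O.
Vt = C × 17.985 = 26.1 × 17.985 = 469.41 mL.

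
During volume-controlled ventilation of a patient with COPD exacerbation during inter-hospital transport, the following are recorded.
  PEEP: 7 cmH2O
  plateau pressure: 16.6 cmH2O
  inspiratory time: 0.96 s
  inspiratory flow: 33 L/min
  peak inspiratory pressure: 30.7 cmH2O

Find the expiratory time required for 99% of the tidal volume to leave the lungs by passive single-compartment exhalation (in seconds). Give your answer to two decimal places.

Flow: 33 L/min ÷ 60 = 0.55 L/s.
Vt = flow × Ti = 0.55 L/s × 0.96 s × 1000 mL/L = 528.0 mL.
R = (PIP − Pplat)/V̇ = (30.7 − 16.6) / 0.55 = 14.1/0.55 = 25.636 cmH2O·s/L.
C = Vt/(Pplat − PEEP) = 528.0 / (16.6 − 7) = 528.0/9.6 = 55.0 mL/cmH2O.
τ = R × C = 25.636 × 0.055 L/cmH2O = 1.41 s.
t = −τ·ln(1 − 0.99) = −1.41·ln(0.01) = 6.493 s.

6.49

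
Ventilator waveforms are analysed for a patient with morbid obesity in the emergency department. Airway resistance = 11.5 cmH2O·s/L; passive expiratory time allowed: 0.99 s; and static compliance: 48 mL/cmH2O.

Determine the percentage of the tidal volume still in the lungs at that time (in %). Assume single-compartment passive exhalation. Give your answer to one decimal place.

τ = R × C = 11.5 × 48 mL/cmH2O = 11.5 × 0.048 L/cmH2O = 0.552 s.
Passive exhalation: V(t)/V₀ = e^(−t/τ) = e^(−0.99/0.552) = 0.1664.
Fraction remaining = 0.1664 → 16.64%.

16.6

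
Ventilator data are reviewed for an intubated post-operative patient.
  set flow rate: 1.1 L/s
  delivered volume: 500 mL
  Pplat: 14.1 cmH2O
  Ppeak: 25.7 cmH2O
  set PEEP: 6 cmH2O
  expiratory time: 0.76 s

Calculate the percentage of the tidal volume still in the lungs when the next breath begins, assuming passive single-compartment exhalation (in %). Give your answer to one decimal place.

R = (PIP − Pplat)/V̇ = (25.7 − 14.1) / 1.1 = 11.6/1.1 = 10.545 cmH2O·s/L.
C = Vt/(Pplat − PEEP) = 500.0 / (14.1 − 6) = 500.0/8.1 = 61.728 mL/cmH2O.
τ = R × C = 10.545 × 0.06173 L/cmH2O = 0.6509 s.
Fraction remaining at end-expiration = e^(−Te/τ) = e^(−0.76/0.6509) = 0.3111 → 31.11%.

31.1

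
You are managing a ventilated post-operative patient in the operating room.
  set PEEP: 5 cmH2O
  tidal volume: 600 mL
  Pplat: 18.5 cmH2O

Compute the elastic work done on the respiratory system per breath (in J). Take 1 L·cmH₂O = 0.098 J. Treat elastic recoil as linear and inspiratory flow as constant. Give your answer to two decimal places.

Elastic work ≈ ½ × (Pplat − PEEP) × Vt = 0.5 × (18.5 − 5) × 0.600 L = 0.5 × 13.5 × 0.600 = 4.05 L·cmH2O.
× 0.098 J/(L·cmH2O) → 0.3969 J.

0.40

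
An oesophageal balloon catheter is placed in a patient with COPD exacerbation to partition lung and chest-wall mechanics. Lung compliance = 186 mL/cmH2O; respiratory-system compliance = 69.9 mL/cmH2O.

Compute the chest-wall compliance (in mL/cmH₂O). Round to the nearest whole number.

1/Ccw = 1/Crs − 1/CL.
1/Ccw = 1/69.9 − 1/186 = 0.00893.
Ccw = 111.98 mL/cmH2O.

112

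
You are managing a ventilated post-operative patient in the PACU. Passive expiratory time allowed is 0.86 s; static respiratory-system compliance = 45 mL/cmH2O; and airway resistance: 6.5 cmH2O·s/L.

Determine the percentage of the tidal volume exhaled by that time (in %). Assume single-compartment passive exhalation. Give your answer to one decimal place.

94.7

τ = R × C = 6.5 × 45 mL/cmH2O = 6.5 × 0.045 L/cmH2O = 0.2925 s.
Passive exhalation: V(t)/V₀ = e^(−t/τ) = e^(−0.86/0.2925) = 0.05286.
Fraction exhaled = 1 − 0.05286 = 0.9471 → 94.71%.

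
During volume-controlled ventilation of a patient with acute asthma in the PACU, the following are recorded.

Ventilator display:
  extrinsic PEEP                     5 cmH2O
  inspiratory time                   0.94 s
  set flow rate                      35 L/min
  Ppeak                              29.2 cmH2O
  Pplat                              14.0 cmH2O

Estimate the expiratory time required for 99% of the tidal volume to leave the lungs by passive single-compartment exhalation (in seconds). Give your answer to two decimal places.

Flow: 35 L/min ÷ 60 = 0.5833 L/s.
Vt = flow × Ti = 0.5833 L/s × 0.94 s × 1000 mL/L = 548.3 mL.
R = (PIP − Pplat)/V̇ = (29.2 − 14.0) / 0.5833 = 15.2/0.5833 = 26.059 cmH2O·s/L.
C = Vt/(Pplat − PEEP) = 548.3 / (14.0 − 5) = 548.3/9.0 = 60.922 mL/cmH2O.
τ = R × C = 26.059 × 0.06092 L/cmH2O = 1.588 s.
t = −τ·ln(1 − 0.99) = −1.588·ln(0.01) = 7.313 s.

7.31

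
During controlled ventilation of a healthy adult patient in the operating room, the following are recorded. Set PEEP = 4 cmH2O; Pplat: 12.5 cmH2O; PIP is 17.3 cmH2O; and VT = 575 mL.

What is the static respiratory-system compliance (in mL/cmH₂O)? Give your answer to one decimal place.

67.6

Cstat = Vt / (Pplat − PEEP) = 575 / (12.5 − 4) = 575 / 8.5 = 67.647 mL/cmH2O.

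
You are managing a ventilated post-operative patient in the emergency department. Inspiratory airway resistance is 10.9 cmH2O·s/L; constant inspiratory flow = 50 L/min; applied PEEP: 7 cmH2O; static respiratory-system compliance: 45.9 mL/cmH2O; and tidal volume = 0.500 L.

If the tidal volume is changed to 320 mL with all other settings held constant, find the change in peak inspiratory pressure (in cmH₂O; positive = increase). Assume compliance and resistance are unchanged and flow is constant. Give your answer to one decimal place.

-3.9

PIP = Vt/C + R·V̇ + PEEP (constant-flow equation of motion).
Only the elastic term changes: ΔPIP = ΔVt / C = (320 − 500) / 45.9 = -3.922 cmH2O.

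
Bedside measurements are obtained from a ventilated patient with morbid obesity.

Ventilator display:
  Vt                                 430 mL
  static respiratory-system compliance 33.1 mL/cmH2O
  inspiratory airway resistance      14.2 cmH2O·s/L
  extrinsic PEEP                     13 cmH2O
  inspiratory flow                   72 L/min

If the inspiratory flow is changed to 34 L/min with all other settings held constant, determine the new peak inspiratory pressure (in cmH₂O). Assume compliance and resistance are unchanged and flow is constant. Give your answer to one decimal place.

34.0

Flow: 72 L/min ÷ 60 = 1.2 L/s.
New flow: 34 L/min ÷ 60 = 0.5667 L/s.
PIP = Vt/C + R·V̇ + PEEP (constant-flow equation of motion).
Only the resistive term changes: ΔPIP = R × ΔV̇ = 14.2 × (0.5667 − 1.2) = 14.2 × -0.6333 = -8.993 cmH2O.
Original PIP = 430/33.1 + 14.2×1.2 + 13 = 43.031 cmH2O; new PIP = 43.031 + (-8.993) = 34.038 cmH2O.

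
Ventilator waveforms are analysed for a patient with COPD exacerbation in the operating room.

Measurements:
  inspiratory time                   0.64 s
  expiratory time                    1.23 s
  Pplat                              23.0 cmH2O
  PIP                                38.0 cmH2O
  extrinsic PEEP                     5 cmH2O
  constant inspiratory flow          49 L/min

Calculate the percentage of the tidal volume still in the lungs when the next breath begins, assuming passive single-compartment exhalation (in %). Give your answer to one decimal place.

10.0

Flow: 49 L/min ÷ 60 = 0.8167 L/s.
Vt = flow × Ti = 0.8167 L/s × 0.64 s × 1000 mL/L = 522.69 mL.
R = (PIP − Pplat)/V̇ = (38.0 − 23.0) / 0.8167 = 15.0/0.8167 = 18.367 cmH2O·s/L.
C = Vt/(Pplat − PEEP) = 522.69 / (23.0 − 5) = 522.69/18.0 = 29.038 mL/cmH2O.
τ = R × C = 18.367 × 0.02904 L/cmH2O = 0.5334 s.
Fraction remaining at end-expiration = e^(−Te/τ) = e^(−1.23/0.5334) = 0.09966 → 9.966%.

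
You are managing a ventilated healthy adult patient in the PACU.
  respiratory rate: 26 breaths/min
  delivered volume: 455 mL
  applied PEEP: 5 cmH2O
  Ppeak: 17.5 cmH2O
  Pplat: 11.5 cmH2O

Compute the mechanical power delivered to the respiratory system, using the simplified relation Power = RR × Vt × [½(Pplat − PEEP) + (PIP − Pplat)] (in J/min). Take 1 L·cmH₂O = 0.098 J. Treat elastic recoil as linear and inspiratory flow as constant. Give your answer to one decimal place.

10.7

Per-breath work = Vt × [½(Pplat−PEEP) + (PIP−Pplat)] = 0.455 × [0.5×6.5 + 6.0] = 0.455 × 9.25 = 4.209 L·cmH2O.
Power = 26 × 4.209 = 109.43 L·cmH2O/min.
× 0.098 J/(L·cmH2O) → 10.724 J/min.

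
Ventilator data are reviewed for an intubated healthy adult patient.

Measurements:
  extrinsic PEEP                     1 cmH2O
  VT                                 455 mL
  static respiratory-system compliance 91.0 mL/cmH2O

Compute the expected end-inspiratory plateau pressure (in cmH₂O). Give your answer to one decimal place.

6.0

Pplat = PEEP + Vt / Cstat = 1 + 455 / 91.0 = 1 + 5.0 = 6.0 cmH2O.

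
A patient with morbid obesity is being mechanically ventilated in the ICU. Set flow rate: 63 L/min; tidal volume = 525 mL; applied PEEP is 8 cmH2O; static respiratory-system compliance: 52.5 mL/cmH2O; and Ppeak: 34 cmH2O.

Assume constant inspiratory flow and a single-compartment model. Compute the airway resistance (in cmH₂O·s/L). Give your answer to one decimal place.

Flow: 63 L/min ÷ 60 = 1.05 L/s.
Equation of motion (constant flow): PIP = Vt/C + R·V̇ + PEEP.
R·V̇ = PIP − Vt/C − PEEP = 34 − 525/52.5 − 8 = 34 − 10.0 − 8 = 16.0 cmH2O.
R = 16.0 / 1.05 = 15.238 cmH2O·s/L.

15.2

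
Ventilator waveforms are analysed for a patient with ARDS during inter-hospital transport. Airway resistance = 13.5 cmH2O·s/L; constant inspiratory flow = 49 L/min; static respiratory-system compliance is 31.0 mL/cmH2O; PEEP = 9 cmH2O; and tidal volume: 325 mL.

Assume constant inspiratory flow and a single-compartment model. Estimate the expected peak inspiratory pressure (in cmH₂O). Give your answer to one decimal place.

30.5

Flow: 49 L/min ÷ 60 = 0.8167 L/s.
Equation of motion (constant flow): PIP = Vt/C + R·V̇ + PEEP.
PIP = 325/31.0 + 13.5×0.8167 + 9 = 10.484 + 11.025 + 9 = 30.509 cmH2O.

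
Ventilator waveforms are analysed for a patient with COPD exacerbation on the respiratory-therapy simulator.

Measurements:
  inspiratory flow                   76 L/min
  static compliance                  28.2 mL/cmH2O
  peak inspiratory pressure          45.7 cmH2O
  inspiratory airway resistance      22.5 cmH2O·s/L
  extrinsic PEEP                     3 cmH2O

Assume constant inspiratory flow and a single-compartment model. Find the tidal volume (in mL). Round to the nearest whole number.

400

Flow: 76 L/min ÷ 60 = 1.2667 L/s.
Equation of motion (constant flow): PIP = Vt/C + R·V̇ + PEEP.
Vt/C = PIP − R·V̇ − PEEP = 45.7 − 28.501 − 3 = 14.199 cmH2O.
Vt = C × 14.199 = 28.2 × 14.199 = 400.41 mL.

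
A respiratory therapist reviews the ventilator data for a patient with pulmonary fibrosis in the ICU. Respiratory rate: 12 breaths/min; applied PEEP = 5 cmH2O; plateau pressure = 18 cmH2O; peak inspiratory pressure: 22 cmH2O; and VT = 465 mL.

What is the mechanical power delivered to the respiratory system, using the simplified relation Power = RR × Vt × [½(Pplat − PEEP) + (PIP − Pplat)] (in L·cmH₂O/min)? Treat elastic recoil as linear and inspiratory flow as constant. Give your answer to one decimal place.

Per-breath work = Vt × [½(Pplat−PEEP) + (PIP−Pplat)] = 0.465 × [0.5×13.0 + 4.0] = 0.465 × 10.5 = 4.883 L·cmH2O.
Power = 12 × 4.883 = 58.596 L·cmH2O/min.

58.6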